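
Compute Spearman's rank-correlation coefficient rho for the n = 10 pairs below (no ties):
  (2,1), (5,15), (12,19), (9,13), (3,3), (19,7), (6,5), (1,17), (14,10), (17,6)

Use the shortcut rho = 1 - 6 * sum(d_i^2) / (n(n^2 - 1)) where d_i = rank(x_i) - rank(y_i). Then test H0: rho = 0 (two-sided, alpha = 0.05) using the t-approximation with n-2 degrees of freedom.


Step 1: Rank x and y separately (midranks; no ties here).
rank(x): 2->2, 5->4, 12->7, 9->6, 3->3, 19->10, 6->5, 1->1, 14->8, 17->9
rank(y): 1->1, 15->8, 19->10, 13->7, 3->2, 7->5, 5->3, 17->9, 10->6, 6->4
Step 2: d_i = R_x(i) - R_y(i); compute d_i^2.
  (2-1)^2=1, (4-8)^2=16, (7-10)^2=9, (6-7)^2=1, (3-2)^2=1, (10-5)^2=25, (5-3)^2=4, (1-9)^2=64, (8-6)^2=4, (9-4)^2=25
sum(d^2) = 150.
Step 3: rho = 1 - 6*150 / (10*(10^2 - 1)) = 1 - 900/990 = 0.090909.
Step 4: Under H0, t = rho * sqrt((n-2)/(1-rho^2)) = 0.2582 ~ t(8).
Step 5: Two-sided p-value from the t-distribution with 8 df = 0.802772.
Step 6: alpha = 0.05. fail to reject H0.

rho = 0.0909, p = 0.802772, fail to reject H0 at alpha = 0.05.


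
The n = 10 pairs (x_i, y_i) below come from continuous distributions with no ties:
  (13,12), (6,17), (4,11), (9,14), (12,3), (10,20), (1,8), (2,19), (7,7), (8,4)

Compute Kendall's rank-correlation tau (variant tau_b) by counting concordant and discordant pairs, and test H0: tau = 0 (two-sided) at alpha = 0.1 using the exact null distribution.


Step 1: Enumerate the 45 unordered pairs (i,j) with i<j and classify each by sign(x_j-x_i) * sign(y_j-y_i).
  (1,2):dx=-7,dy=+5->D; (1,3):dx=-9,dy=-1->C; (1,4):dx=-4,dy=+2->D; (1,5):dx=-1,dy=-9->C
  (1,6):dx=-3,dy=+8->D; (1,7):dx=-12,dy=-4->C; (1,8):dx=-11,dy=+7->D; (1,9):dx=-6,dy=-5->C
  (1,10):dx=-5,dy=-8->C; (2,3):dx=-2,dy=-6->C; (2,4):dx=+3,dy=-3->D; (2,5):dx=+6,dy=-14->D
  (2,6):dx=+4,dy=+3->C; (2,7):dx=-5,dy=-9->C; (2,8):dx=-4,dy=+2->D; (2,9):dx=+1,dy=-10->D
  (2,10):dx=+2,dy=-13->D; (3,4):dx=+5,dy=+3->C; (3,5):dx=+8,dy=-8->D; (3,6):dx=+6,dy=+9->C
  (3,7):dx=-3,dy=-3->C; (3,8):dx=-2,dy=+8->D; (3,9):dx=+3,dy=-4->D; (3,10):dx=+4,dy=-7->D
  (4,5):dx=+3,dy=-11->D; (4,6):dx=+1,dy=+6->C; (4,7):dx=-8,dy=-6->C; (4,8):dx=-7,dy=+5->D
  (4,9):dx=-2,dy=-7->C; (4,10):dx=-1,dy=-10->C; (5,6):dx=-2,dy=+17->D; (5,7):dx=-11,dy=+5->D
  (5,8):dx=-10,dy=+16->D; (5,9):dx=-5,dy=+4->D; (5,10):dx=-4,dy=+1->D; (6,7):dx=-9,dy=-12->C
  (6,8):dx=-8,dy=-1->C; (6,9):dx=-3,dy=-13->C; (6,10):dx=-2,dy=-16->C; (7,8):dx=+1,dy=+11->C
  (7,9):dx=+6,dy=-1->D; (7,10):dx=+7,dy=-4->D; (8,9):dx=+5,dy=-12->D; (8,10):dx=+6,dy=-15->D
  (9,10):dx=+1,dy=-3->D
Step 2: C = 20, D = 25, total pairs = 45.
Step 3: tau = (C - D)/(n(n-1)/2) = (20 - 25)/45 = -0.111111.
Step 4: Exact two-sided p-value (enumerate n! = 3628800 permutations of y under H0): p = 0.727490.
Step 5: alpha = 0.1. fail to reject H0.

tau_b = -0.1111 (C=20, D=25), p = 0.727490, fail to reject H0.


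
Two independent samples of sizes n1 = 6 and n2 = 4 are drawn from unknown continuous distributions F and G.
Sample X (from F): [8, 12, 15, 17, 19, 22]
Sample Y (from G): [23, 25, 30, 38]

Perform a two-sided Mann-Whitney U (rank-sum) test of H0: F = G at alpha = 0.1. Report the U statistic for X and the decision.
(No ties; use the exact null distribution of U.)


Step 1: Combine and sort all 10 observations; assign midranks.
sorted (value, group): (8,X), (12,X), (15,X), (17,X), (19,X), (22,X), (23,Y), (25,Y), (30,Y), (38,Y)
ranks: 8->1, 12->2, 15->3, 17->4, 19->5, 22->6, 23->7, 25->8, 30->9, 38->10
Step 2: Rank sum for X: R1 = 1 + 2 + 3 + 4 + 5 + 6 = 21.
Step 3: U_X = R1 - n1(n1+1)/2 = 21 - 6*7/2 = 21 - 21 = 0.
       U_Y = n1*n2 - U_X = 24 - 0 = 24.
Step 4: No ties, so the exact null distribution of U (based on enumerating the C(10,6) = 210 equally likely rank assignments) gives the two-sided p-value.
Step 5: p-value = 0.009524; compare to alpha = 0.1. reject H0.

U_X = 0, p = 0.009524, reject H0 at alpha = 0.1.


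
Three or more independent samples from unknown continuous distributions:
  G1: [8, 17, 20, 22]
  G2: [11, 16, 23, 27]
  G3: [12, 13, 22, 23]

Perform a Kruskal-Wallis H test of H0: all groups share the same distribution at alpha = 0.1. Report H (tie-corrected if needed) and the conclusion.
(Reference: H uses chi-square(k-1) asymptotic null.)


Step 1: Combine all N = 12 observations and assign midranks.
sorted (value, group, rank): (8,G1,1), (11,G2,2), (12,G3,3), (13,G3,4), (16,G2,5), (17,G1,6), (20,G1,7), (22,G1,8.5), (22,G3,8.5), (23,G2,10.5), (23,G3,10.5), (27,G2,12)
Step 2: Sum ranks within each group.
R_1 = 22.5 (n_1 = 4)
R_2 = 29.5 (n_2 = 4)
R_3 = 26 (n_3 = 4)
Step 3: H = 12/(N(N+1)) * sum(R_i^2/n_i) - 3(N+1)
     = 12/(12*13) * (22.5^2/4 + 29.5^2/4 + 26^2/4) - 3*13
     = 0.076923 * 513.125 - 39
     = 0.471154.
Step 4: Ties present; correction factor C = 1 - 12/(12^3 - 12) = 0.993007. Corrected H = 0.471154 / 0.993007 = 0.474472.
Step 5: Under H0, H ~ chi^2(2); p-value = 0.788805.
Step 6: alpha = 0.1. fail to reject H0.

H = 0.4745, df = 2, p = 0.788805, fail to reject H0.


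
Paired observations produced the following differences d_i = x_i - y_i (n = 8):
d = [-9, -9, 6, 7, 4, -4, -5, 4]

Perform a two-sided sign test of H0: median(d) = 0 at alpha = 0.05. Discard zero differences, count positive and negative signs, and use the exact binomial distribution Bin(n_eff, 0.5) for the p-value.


Step 1: Discard zero differences. Original n = 8; n_eff = number of nonzero differences = 8.
Nonzero differences (with sign): -9, -9, +6, +7, +4, -4, -5, +4
Step 2: Count signs: positive = 4, negative = 4.
Step 3: Under H0: P(positive) = 0.5, so the number of positives S ~ Bin(8, 0.5).
Step 4: Two-sided exact p-value = sum of Bin(8,0.5) probabilities at or below the observed probability = 1.000000.
Step 5: alpha = 0.05. fail to reject H0.

n_eff = 8, pos = 4, neg = 4, p = 1.000000, fail to reject H0.


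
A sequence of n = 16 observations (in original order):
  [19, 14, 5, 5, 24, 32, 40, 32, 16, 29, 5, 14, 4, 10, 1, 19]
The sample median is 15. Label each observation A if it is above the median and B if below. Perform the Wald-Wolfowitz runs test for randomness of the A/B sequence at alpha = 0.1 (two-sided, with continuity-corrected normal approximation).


Step 1: Compute median = 15; label A = above, B = below.
Labels in order: ABBBAAAAAABBBBBA  (n_A = 8, n_B = 8)
Step 2: Count runs R = 5.
Step 3: Under H0 (random ordering), E[R] = 2*n_A*n_B/(n_A+n_B) + 1 = 2*8*8/16 + 1 = 9.0000.
        Var[R] = 2*n_A*n_B*(2*n_A*n_B - n_A - n_B) / ((n_A+n_B)^2 * (n_A+n_B-1)) = 14336/3840 = 3.7333.
        SD[R] = 1.9322.
Step 4: Continuity-corrected z = (R + 0.5 - E[R]) / SD[R] = (5 + 0.5 - 9.0000) / 1.9322 = -1.8114.
Step 5: Two-sided p-value via normal approximation = 2*(1 - Phi(|z|)) = 0.070076.
Step 6: alpha = 0.1. reject H0.

R = 5, z = -1.8114, p = 0.070076, reject H0.


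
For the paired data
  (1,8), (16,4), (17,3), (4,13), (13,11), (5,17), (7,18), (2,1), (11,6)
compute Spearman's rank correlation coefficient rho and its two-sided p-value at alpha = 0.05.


Step 1: Rank x and y separately (midranks; no ties here).
rank(x): 1->1, 16->8, 17->9, 4->3, 13->7, 5->4, 7->5, 2->2, 11->6
rank(y): 8->5, 4->3, 3->2, 13->7, 11->6, 17->8, 18->9, 1->1, 6->4
Step 2: d_i = R_x(i) - R_y(i); compute d_i^2.
  (1-5)^2=16, (8-3)^2=25, (9-2)^2=49, (3-7)^2=16, (7-6)^2=1, (4-8)^2=16, (5-9)^2=16, (2-1)^2=1, (6-4)^2=4
sum(d^2) = 144.
Step 3: rho = 1 - 6*144 / (9*(9^2 - 1)) = 1 - 864/720 = -0.200000.
Step 4: Under H0, t = rho * sqrt((n-2)/(1-rho^2)) = -0.5401 ~ t(7).
Step 5: Two-sided p-value from the t-distribution with 7 df = 0.605901.
Step 6: alpha = 0.05. fail to reject H0.

rho = -0.2000, p = 0.605901, fail to reject H0 at alpha = 0.05.


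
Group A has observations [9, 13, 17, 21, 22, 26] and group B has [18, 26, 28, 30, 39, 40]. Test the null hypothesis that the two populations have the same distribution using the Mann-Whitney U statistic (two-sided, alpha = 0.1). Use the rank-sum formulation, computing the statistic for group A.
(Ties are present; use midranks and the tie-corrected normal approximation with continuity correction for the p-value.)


Step 1: Combine and sort all 12 observations; assign midranks.
sorted (value, group): (9,X), (13,X), (17,X), (18,Y), (21,X), (22,X), (26,X), (26,Y), (28,Y), (30,Y), (39,Y), (40,Y)
ranks: 9->1, 13->2, 17->3, 18->4, 21->5, 22->6, 26->7.5, 26->7.5, 28->9, 30->10, 39->11, 40->12
Step 2: Rank sum for X: R1 = 1 + 2 + 3 + 5 + 6 + 7.5 = 24.5.
Step 3: U_X = R1 - n1(n1+1)/2 = 24.5 - 6*7/2 = 24.5 - 21 = 3.5.
       U_Y = n1*n2 - U_X = 36 - 3.5 = 32.5.
Step 4: Ties are present, so use the tie-corrected normal approximation (with continuity correction) for the p-value.
Step 5: p-value = 0.024722; compare to alpha = 0.1. reject H0.

U_X = 3.5, p = 0.024722, reject H0 at alpha = 0.1.


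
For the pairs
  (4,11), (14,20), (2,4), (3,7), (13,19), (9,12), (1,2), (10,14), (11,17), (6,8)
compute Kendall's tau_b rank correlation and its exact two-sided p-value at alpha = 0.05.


Step 1: Enumerate the 45 unordered pairs (i,j) with i<j and classify each by sign(x_j-x_i) * sign(y_j-y_i).
  (1,2):dx=+10,dy=+9->C; (1,3):dx=-2,dy=-7->C; (1,4):dx=-1,dy=-4->C; (1,5):dx=+9,dy=+8->C
  (1,6):dx=+5,dy=+1->C; (1,7):dx=-3,dy=-9->C; (1,8):dx=+6,dy=+3->C; (1,9):dx=+7,dy=+6->C
  (1,10):dx=+2,dy=-3->D; (2,3):dx=-12,dy=-16->C; (2,4):dx=-11,dy=-13->C; (2,5):dx=-1,dy=-1->C
  (2,6):dx=-5,dy=-8->C; (2,7):dx=-13,dy=-18->C; (2,8):dx=-4,dy=-6->C; (2,9):dx=-3,dy=-3->C
  (2,10):dx=-8,dy=-12->C; (3,4):dx=+1,dy=+3->C; (3,5):dx=+11,dy=+15->C; (3,6):dx=+7,dy=+8->C
  (3,7):dx=-1,dy=-2->C; (3,8):dx=+8,dy=+10->C; (3,9):dx=+9,dy=+13->C; (3,10):dx=+4,dy=+4->C
  (4,5):dx=+10,dy=+12->C; (4,6):dx=+6,dy=+5->C; (4,7):dx=-2,dy=-5->C; (4,8):dx=+7,dy=+7->C
  (4,9):dx=+8,dy=+10->C; (4,10):dx=+3,dy=+1->C; (5,6):dx=-4,dy=-7->C; (5,7):dx=-12,dy=-17->C
  (5,8):dx=-3,dy=-5->C; (5,9):dx=-2,dy=-2->C; (5,10):dx=-7,dy=-11->C; (6,7):dx=-8,dy=-10->C
  (6,8):dx=+1,dy=+2->C; (6,9):dx=+2,dy=+5->C; (6,10):dx=-3,dy=-4->C; (7,8):dx=+9,dy=+12->C
  (7,9):dx=+10,dy=+15->C; (7,10):dx=+5,dy=+6->C; (8,9):dx=+1,dy=+3->C; (8,10):dx=-4,dy=-6->C
  (9,10):dx=-5,dy=-9->C
Step 2: C = 44, D = 1, total pairs = 45.
Step 3: tau = (C - D)/(n(n-1)/2) = (44 - 1)/45 = 0.955556.
Step 4: Exact two-sided p-value (enumerate n! = 3628800 permutations of y under H0): p = 0.000006.
Step 5: alpha = 0.05. reject H0.

tau_b = 0.9556 (C=44, D=1), p = 0.000006, reject H0.


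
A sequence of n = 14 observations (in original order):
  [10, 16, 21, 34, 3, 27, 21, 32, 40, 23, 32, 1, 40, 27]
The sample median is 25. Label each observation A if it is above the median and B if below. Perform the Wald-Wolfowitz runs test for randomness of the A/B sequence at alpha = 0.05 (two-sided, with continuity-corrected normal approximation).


Step 1: Compute median = 25; label A = above, B = below.
Labels in order: BBBABABAABABAA  (n_A = 7, n_B = 7)
Step 2: Count runs R = 10.
Step 3: Under H0 (random ordering), E[R] = 2*n_A*n_B/(n_A+n_B) + 1 = 2*7*7/14 + 1 = 8.0000.
        Var[R] = 2*n_A*n_B*(2*n_A*n_B - n_A - n_B) / ((n_A+n_B)^2 * (n_A+n_B-1)) = 8232/2548 = 3.2308.
        SD[R] = 1.7974.
Step 4: Continuity-corrected z = (R - 0.5 - E[R]) / SD[R] = (10 - 0.5 - 8.0000) / 1.7974 = 0.8345.
Step 5: Two-sided p-value via normal approximation = 2*(1 - Phi(|z|)) = 0.403986.
Step 6: alpha = 0.05. fail to reject H0.

R = 10, z = 0.8345, p = 0.403986, fail to reject H0.


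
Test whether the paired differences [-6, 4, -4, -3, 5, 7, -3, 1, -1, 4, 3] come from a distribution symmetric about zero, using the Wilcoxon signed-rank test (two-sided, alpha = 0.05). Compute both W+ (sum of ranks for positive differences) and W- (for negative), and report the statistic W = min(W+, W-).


Step 1: Drop any zero differences (none here) and take |d_i|.
|d| = [6, 4, 4, 3, 5, 7, 3, 1, 1, 4, 3]
Step 2: Midrank |d_i| (ties get averaged ranks).
ranks: |6|->10, |4|->7, |4|->7, |3|->4, |5|->9, |7|->11, |3|->4, |1|->1.5, |1|->1.5, |4|->7, |3|->4
Step 3: Attach original signs; sum ranks with positive sign and with negative sign.
W+ = 7 + 9 + 11 + 1.5 + 7 + 4 = 39.5
W- = 10 + 7 + 4 + 4 + 1.5 = 26.5
(Check: W+ + W- = 66 should equal n(n+1)/2 = 66.)
Step 4: Test statistic W = min(W+, W-) = 26.5.
Step 5: Ties in |d|, so use the tie-corrected normal approximation.
        E[W] = n(n+1)/4 = 11*12/4 = 33.
        Tie groups: |d|=1 (t=2), |d|=3 (t=3), |d|=4 (t=3); sum(t^3 - t) = 54.
        Var[W] = n(n+1)(2n+1)/24 - sum(t^3-t)/48 = 3036/24 - 54/48 = 125.375.
        z = (W - E[W]) / sqrt(Var[W]) = (26.5 - 33) / 11.1971 = -0.5805.
        Two-sided p = 2*Phi(z) = 0.561572.
Step 6: alpha = 0.05. fail to reject H0.

W+ = 39.5, W- = 26.5, W = min = 26.5, p = 0.561572, fail to reject H0.


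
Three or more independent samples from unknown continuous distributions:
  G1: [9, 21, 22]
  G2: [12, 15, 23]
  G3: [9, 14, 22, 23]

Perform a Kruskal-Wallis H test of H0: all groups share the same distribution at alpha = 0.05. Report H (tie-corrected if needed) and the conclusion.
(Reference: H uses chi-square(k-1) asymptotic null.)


Step 1: Combine all N = 10 observations and assign midranks.
sorted (value, group, rank): (9,G1,1.5), (9,G3,1.5), (12,G2,3), (14,G3,4), (15,G2,5), (21,G1,6), (22,G1,7.5), (22,G3,7.5), (23,G2,9.5), (23,G3,9.5)
Step 2: Sum ranks within each group.
R_1 = 15 (n_1 = 3)
R_2 = 17.5 (n_2 = 3)
R_3 = 22.5 (n_3 = 4)
Step 3: H = 12/(N(N+1)) * sum(R_i^2/n_i) - 3(N+1)
     = 12/(10*11) * (15^2/3 + 17.5^2/3 + 22.5^2/4) - 3*11
     = 0.109091 * 303.646 - 33
     = 0.125000.
Step 4: Ties present; correction factor C = 1 - 18/(10^3 - 10) = 0.981818. Corrected H = 0.125000 / 0.981818 = 0.127315.
Step 5: Under H0, H ~ chi^2(2); p-value = 0.938326.
Step 6: alpha = 0.05. fail to reject H0.

H = 0.1273, df = 2, p = 0.938326, fail to reject H0.


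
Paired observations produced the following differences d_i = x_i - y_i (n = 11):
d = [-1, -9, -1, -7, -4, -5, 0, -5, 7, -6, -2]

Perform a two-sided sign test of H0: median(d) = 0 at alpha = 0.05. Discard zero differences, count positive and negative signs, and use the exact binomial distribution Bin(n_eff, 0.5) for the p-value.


Step 1: Discard zero differences. Original n = 11; n_eff = number of nonzero differences = 10.
Nonzero differences (with sign): -1, -9, -1, -7, -4, -5, -5, +7, -6, -2
Step 2: Count signs: positive = 1, negative = 9.
Step 3: Under H0: P(positive) = 0.5, so the number of positives S ~ Bin(10, 0.5).
Step 4: Two-sided exact p-value = sum of Bin(10,0.5) probabilities at or below the observed probability = 0.021484.
Step 5: alpha = 0.05. reject H0.

n_eff = 10, pos = 1, neg = 9, p = 0.021484, reject H0.


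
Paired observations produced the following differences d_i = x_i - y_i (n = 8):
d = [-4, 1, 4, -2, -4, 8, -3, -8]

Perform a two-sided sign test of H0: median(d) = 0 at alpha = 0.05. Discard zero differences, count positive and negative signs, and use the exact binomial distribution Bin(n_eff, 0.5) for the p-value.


Step 1: Discard zero differences. Original n = 8; n_eff = number of nonzero differences = 8.
Nonzero differences (with sign): -4, +1, +4, -2, -4, +8, -3, -8
Step 2: Count signs: positive = 3, negative = 5.
Step 3: Under H0: P(positive) = 0.5, so the number of positives S ~ Bin(8, 0.5).
Step 4: Two-sided exact p-value = sum of Bin(8,0.5) probabilities at or below the observed probability = 0.726562.
Step 5: alpha = 0.05. fail to reject H0.

n_eff = 8, pos = 3, neg = 5, p = 0.726562, fail to reject H0.


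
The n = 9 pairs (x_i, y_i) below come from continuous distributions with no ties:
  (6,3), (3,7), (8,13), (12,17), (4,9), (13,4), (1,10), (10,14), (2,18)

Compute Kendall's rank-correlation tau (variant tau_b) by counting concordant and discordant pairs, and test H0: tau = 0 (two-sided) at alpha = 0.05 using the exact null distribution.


Step 1: Enumerate the 36 unordered pairs (i,j) with i<j and classify each by sign(x_j-x_i) * sign(y_j-y_i).
  (1,2):dx=-3,dy=+4->D; (1,3):dx=+2,dy=+10->C; (1,4):dx=+6,dy=+14->C; (1,5):dx=-2,dy=+6->D
  (1,6):dx=+7,dy=+1->C; (1,7):dx=-5,dy=+7->D; (1,8):dx=+4,dy=+11->C; (1,9):dx=-4,dy=+15->D
  (2,3):dx=+5,dy=+6->C; (2,4):dx=+9,dy=+10->C; (2,5):dx=+1,dy=+2->C; (2,6):dx=+10,dy=-3->D
  (2,7):dx=-2,dy=+3->D; (2,8):dx=+7,dy=+7->C; (2,9):dx=-1,dy=+11->D; (3,4):dx=+4,dy=+4->C
  (3,5):dx=-4,dy=-4->C; (3,6):dx=+5,dy=-9->D; (3,7):dx=-7,dy=-3->C; (3,8):dx=+2,dy=+1->C
  (3,9):dx=-6,dy=+5->D; (4,5):dx=-8,dy=-8->C; (4,6):dx=+1,dy=-13->D; (4,7):dx=-11,dy=-7->C
  (4,8):dx=-2,dy=-3->C; (4,9):dx=-10,dy=+1->D; (5,6):dx=+9,dy=-5->D; (5,7):dx=-3,dy=+1->D
  (5,8):dx=+6,dy=+5->C; (5,9):dx=-2,dy=+9->D; (6,7):dx=-12,dy=+6->D; (6,8):dx=-3,dy=+10->D
  (6,9):dx=-11,dy=+14->D; (7,8):dx=+9,dy=+4->C; (7,9):dx=+1,dy=+8->C; (8,9):dx=-8,dy=+4->D
Step 2: C = 18, D = 18, total pairs = 36.
Step 3: tau = (C - D)/(n(n-1)/2) = (18 - 18)/36 = 0.000000.
Step 4: Exact two-sided p-value (enumerate n! = 362880 permutations of y under H0): p = 1.000000.
Step 5: alpha = 0.05. fail to reject H0.

tau_b = 0.0000 (C=18, D=18), p = 1.000000, fail to reject H0.


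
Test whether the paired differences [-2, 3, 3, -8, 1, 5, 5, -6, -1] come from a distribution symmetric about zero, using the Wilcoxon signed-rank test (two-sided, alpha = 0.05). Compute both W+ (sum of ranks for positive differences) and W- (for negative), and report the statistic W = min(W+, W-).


Step 1: Drop any zero differences (none here) and take |d_i|.
|d| = [2, 3, 3, 8, 1, 5, 5, 6, 1]
Step 2: Midrank |d_i| (ties get averaged ranks).
ranks: |2|->3, |3|->4.5, |3|->4.5, |8|->9, |1|->1.5, |5|->6.5, |5|->6.5, |6|->8, |1|->1.5
Step 3: Attach original signs; sum ranks with positive sign and with negative sign.
W+ = 4.5 + 4.5 + 1.5 + 6.5 + 6.5 = 23.5
W- = 3 + 9 + 8 + 1.5 = 21.5
(Check: W+ + W- = 45 should equal n(n+1)/2 = 45.)
Step 4: Test statistic W = min(W+, W-) = 21.5.
Step 5: Ties in |d|, so use the tie-corrected normal approximation.
        E[W] = n(n+1)/4 = 9*10/4 = 22.5.
        Tie groups: |d|=1 (t=2), |d|=3 (t=2), |d|=5 (t=2); sum(t^3 - t) = 18.
        Var[W] = n(n+1)(2n+1)/24 - sum(t^3-t)/48 = 1710/24 - 18/48 = 70.875.
        z = (W - E[W]) / sqrt(Var[W]) = (21.5 - 22.5) / 8.4187 = -0.1188.
        Two-sided p = 2*Phi(z) = 0.905447.
Step 6: alpha = 0.05. fail to reject H0.

W+ = 23.5, W- = 21.5, W = min = 21.5, p = 0.905447, fail to reject H0.


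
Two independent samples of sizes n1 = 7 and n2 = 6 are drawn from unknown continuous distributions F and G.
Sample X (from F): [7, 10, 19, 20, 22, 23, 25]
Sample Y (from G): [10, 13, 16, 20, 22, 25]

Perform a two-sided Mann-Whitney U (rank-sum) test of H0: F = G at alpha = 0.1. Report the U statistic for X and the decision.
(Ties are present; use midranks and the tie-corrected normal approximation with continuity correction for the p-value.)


Step 1: Combine and sort all 13 observations; assign midranks.
sorted (value, group): (7,X), (10,X), (10,Y), (13,Y), (16,Y), (19,X), (20,X), (20,Y), (22,X), (22,Y), (23,X), (25,X), (25,Y)
ranks: 7->1, 10->2.5, 10->2.5, 13->4, 16->5, 19->6, 20->7.5, 20->7.5, 22->9.5, 22->9.5, 23->11, 25->12.5, 25->12.5
Step 2: Rank sum for X: R1 = 1 + 2.5 + 6 + 7.5 + 9.5 + 11 + 12.5 = 50.
Step 3: U_X = R1 - n1(n1+1)/2 = 50 - 7*8/2 = 50 - 28 = 22.
       U_Y = n1*n2 - U_X = 42 - 22 = 20.
Step 4: Ties are present, so use the tie-corrected normal approximation (with continuity correction) for the p-value.
Step 5: p-value = 0.942742; compare to alpha = 0.1. fail to reject H0.

U_X = 22, p = 0.942742, fail to reject H0 at alpha = 0.1.


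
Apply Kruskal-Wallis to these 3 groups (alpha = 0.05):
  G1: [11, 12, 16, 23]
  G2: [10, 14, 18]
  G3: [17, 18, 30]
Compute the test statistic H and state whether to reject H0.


Step 1: Combine all N = 10 observations and assign midranks.
sorted (value, group, rank): (10,G2,1), (11,G1,2), (12,G1,3), (14,G2,4), (16,G1,5), (17,G3,6), (18,G2,7.5), (18,G3,7.5), (23,G1,9), (30,G3,10)
Step 2: Sum ranks within each group.
R_1 = 19 (n_1 = 4)
R_2 = 12.5 (n_2 = 3)
R_3 = 23.5 (n_3 = 3)
Step 3: H = 12/(N(N+1)) * sum(R_i^2/n_i) - 3(N+1)
     = 12/(10*11) * (19^2/4 + 12.5^2/3 + 23.5^2/3) - 3*11
     = 0.109091 * 326.417 - 33
     = 2.609091.
Step 4: Ties present; correction factor C = 1 - 6/(10^3 - 10) = 0.993939. Corrected H = 2.609091 / 0.993939 = 2.625000.
Step 5: Under H0, H ~ chi^2(2); p-value = 0.269146.
Step 6: alpha = 0.05. fail to reject H0.

H = 2.6250, df = 2, p = 0.269146, fail to reject H0.


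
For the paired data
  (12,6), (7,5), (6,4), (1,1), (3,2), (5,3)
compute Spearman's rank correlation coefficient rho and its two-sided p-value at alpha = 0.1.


Step 1: Rank x and y separately (midranks; no ties here).
rank(x): 12->6, 7->5, 6->4, 1->1, 3->2, 5->3
rank(y): 6->6, 5->5, 4->4, 1->1, 2->2, 3->3
Step 2: d_i = R_x(i) - R_y(i); compute d_i^2.
  (6-6)^2=0, (5-5)^2=0, (4-4)^2=0, (1-1)^2=0, (2-2)^2=0, (3-3)^2=0
sum(d^2) = 0.
Step 3: rho = 1 - 6*0 / (6*(6^2 - 1)) = 1 - 0/210 = 1.000000.
Step 5: Two-sided p-value from the t-distribution with 4 df = 0.000000.
Step 6: alpha = 0.1. reject H0.

rho = 1.0000, p = 0.000000, reject H0 at alpha = 0.1.


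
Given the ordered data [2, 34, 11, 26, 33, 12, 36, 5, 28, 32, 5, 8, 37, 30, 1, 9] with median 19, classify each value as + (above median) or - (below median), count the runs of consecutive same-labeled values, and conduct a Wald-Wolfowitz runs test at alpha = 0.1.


Step 1: Compute median = 19; label A = above, B = below.
Labels in order: BABAABABAABBAABB  (n_A = 8, n_B = 8)
Step 2: Count runs R = 11.
Step 3: Under H0 (random ordering), E[R] = 2*n_A*n_B/(n_A+n_B) + 1 = 2*8*8/16 + 1 = 9.0000.
        Var[R] = 2*n_A*n_B*(2*n_A*n_B - n_A - n_B) / ((n_A+n_B)^2 * (n_A+n_B-1)) = 14336/3840 = 3.7333.
        SD[R] = 1.9322.
Step 4: Continuity-corrected z = (R - 0.5 - E[R]) / SD[R] = (11 - 0.5 - 9.0000) / 1.9322 = 0.7763.
Step 5: Two-sided p-value via normal approximation = 2*(1 - Phi(|z|)) = 0.437558.
Step 6: alpha = 0.1. fail to reject H0.

R = 11, z = 0.7763, p = 0.437558, fail to reject H0.


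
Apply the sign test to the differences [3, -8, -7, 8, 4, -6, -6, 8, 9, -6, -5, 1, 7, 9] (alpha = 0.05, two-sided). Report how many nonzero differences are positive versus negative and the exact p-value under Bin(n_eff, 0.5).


Step 1: Discard zero differences. Original n = 14; n_eff = number of nonzero differences = 14.
Nonzero differences (with sign): +3, -8, -7, +8, +4, -6, -6, +8, +9, -6, -5, +1, +7, +9
Step 2: Count signs: positive = 8, negative = 6.
Step 3: Under H0: P(positive) = 0.5, so the number of positives S ~ Bin(14, 0.5).
Step 4: Two-sided exact p-value = sum of Bin(14,0.5) probabilities at or below the observed probability = 0.790527.
Step 5: alpha = 0.05. fail to reject H0.

n_eff = 14, pos = 8, neg = 6, p = 0.790527, fail to reject H0.


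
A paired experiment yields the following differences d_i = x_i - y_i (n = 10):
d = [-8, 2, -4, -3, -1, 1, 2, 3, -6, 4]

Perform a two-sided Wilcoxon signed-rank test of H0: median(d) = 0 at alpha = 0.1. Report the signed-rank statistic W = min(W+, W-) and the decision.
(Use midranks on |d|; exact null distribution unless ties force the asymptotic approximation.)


Step 1: Drop any zero differences (none here) and take |d_i|.
|d| = [8, 2, 4, 3, 1, 1, 2, 3, 6, 4]
Step 2: Midrank |d_i| (ties get averaged ranks).
ranks: |8|->10, |2|->3.5, |4|->7.5, |3|->5.5, |1|->1.5, |1|->1.5, |2|->3.5, |3|->5.5, |6|->9, |4|->7.5
Step 3: Attach original signs; sum ranks with positive sign and with negative sign.
W+ = 3.5 + 1.5 + 3.5 + 5.5 + 7.5 = 21.5
W- = 10 + 7.5 + 5.5 + 1.5 + 9 = 33.5
(Check: W+ + W- = 55 should equal n(n+1)/2 = 55.)
Step 4: Test statistic W = min(W+, W-) = 21.5.
Step 5: Ties in |d|, so use the tie-corrected normal approximation.
        E[W] = n(n+1)/4 = 10*11/4 = 27.5.
        Tie groups: |d|=1 (t=2), |d|=2 (t=2), |d|=3 (t=2), |d|=4 (t=2); sum(t^3 - t) = 24.
        Var[W] = n(n+1)(2n+1)/24 - sum(t^3-t)/48 = 2310/24 - 24/48 = 95.75.
        z = (W - E[W]) / sqrt(Var[W]) = (21.5 - 27.5) / 9.7852 = -0.6132.
        Two-sided p = 2*Phi(z) = 0.539763.
Step 6: alpha = 0.1. fail to reject H0.

W+ = 21.5, W- = 33.5, W = min = 21.5, p = 0.539763, fail to reject H0.


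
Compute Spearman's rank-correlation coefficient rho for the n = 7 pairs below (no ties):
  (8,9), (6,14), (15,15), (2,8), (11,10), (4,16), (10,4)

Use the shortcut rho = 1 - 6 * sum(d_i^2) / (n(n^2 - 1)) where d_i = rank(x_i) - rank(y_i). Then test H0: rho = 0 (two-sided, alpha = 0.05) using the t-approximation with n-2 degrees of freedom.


Step 1: Rank x and y separately (midranks; no ties here).
rank(x): 8->4, 6->3, 15->7, 2->1, 11->6, 4->2, 10->5
rank(y): 9->3, 14->5, 15->6, 8->2, 10->4, 16->7, 4->1
Step 2: d_i = R_x(i) - R_y(i); compute d_i^2.
  (4-3)^2=1, (3-5)^2=4, (7-6)^2=1, (1-2)^2=1, (6-4)^2=4, (2-7)^2=25, (5-1)^2=16
sum(d^2) = 52.
Step 3: rho = 1 - 6*52 / (7*(7^2 - 1)) = 1 - 312/336 = 0.071429.
Step 4: Under H0, t = rho * sqrt((n-2)/(1-rho^2)) = 0.1601 ~ t(5).
Step 5: Two-sided p-value from the t-distribution with 5 df = 0.879048.
Step 6: alpha = 0.05. fail to reject H0.

rho = 0.0714, p = 0.879048, fail to reject H0 at alpha = 0.05.


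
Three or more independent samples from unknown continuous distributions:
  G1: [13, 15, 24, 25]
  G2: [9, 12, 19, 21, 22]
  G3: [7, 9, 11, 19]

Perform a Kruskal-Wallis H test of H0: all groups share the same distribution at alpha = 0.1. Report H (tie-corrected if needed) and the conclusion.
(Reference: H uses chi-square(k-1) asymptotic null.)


Step 1: Combine all N = 13 observations and assign midranks.
sorted (value, group, rank): (7,G3,1), (9,G2,2.5), (9,G3,2.5), (11,G3,4), (12,G2,5), (13,G1,6), (15,G1,7), (19,G2,8.5), (19,G3,8.5), (21,G2,10), (22,G2,11), (24,G1,12), (25,G1,13)
Step 2: Sum ranks within each group.
R_1 = 38 (n_1 = 4)
R_2 = 37 (n_2 = 5)
R_3 = 16 (n_3 = 4)
Step 3: H = 12/(N(N+1)) * sum(R_i^2/n_i) - 3(N+1)
     = 12/(13*14) * (38^2/4 + 37^2/5 + 16^2/4) - 3*14
     = 0.065934 * 698.8 - 42
     = 4.074725.
Step 4: Ties present; correction factor C = 1 - 12/(13^3 - 13) = 0.994505. Corrected H = 4.074725 / 0.994505 = 4.097238.
Step 5: Under H0, H ~ chi^2(2); p-value = 0.128913.
Step 6: alpha = 0.1. fail to reject H0.

H = 4.0972, df = 2, p = 0.128913, fail to reject H0.


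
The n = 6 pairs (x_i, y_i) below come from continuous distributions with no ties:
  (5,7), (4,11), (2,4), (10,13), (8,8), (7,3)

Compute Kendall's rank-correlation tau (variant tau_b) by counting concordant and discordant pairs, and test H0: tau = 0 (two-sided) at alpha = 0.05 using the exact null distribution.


Step 1: Enumerate the 15 unordered pairs (i,j) with i<j and classify each by sign(x_j-x_i) * sign(y_j-y_i).
  (1,2):dx=-1,dy=+4->D; (1,3):dx=-3,dy=-3->C; (1,4):dx=+5,dy=+6->C; (1,5):dx=+3,dy=+1->C
  (1,6):dx=+2,dy=-4->D; (2,3):dx=-2,dy=-7->C; (2,4):dx=+6,dy=+2->C; (2,5):dx=+4,dy=-3->D
  (2,6):dx=+3,dy=-8->D; (3,4):dx=+8,dy=+9->C; (3,5):dx=+6,dy=+4->C; (3,6):dx=+5,dy=-1->D
  (4,5):dx=-2,dy=-5->C; (4,6):dx=-3,dy=-10->C; (5,6):dx=-1,dy=-5->C
Step 2: C = 10, D = 5, total pairs = 15.
Step 3: tau = (C - D)/(n(n-1)/2) = (10 - 5)/15 = 0.333333.
Step 4: Exact two-sided p-value (enumerate n! = 720 permutations of y under H0): p = 0.469444.
Step 5: alpha = 0.05. fail to reject H0.

tau_b = 0.3333 (C=10, D=5), p = 0.469444, fail to reject H0.


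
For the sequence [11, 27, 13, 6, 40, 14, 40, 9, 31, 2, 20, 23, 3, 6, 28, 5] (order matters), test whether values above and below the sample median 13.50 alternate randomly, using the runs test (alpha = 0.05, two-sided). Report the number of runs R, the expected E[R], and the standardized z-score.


Step 1: Compute median = 13.50; label A = above, B = below.
Labels in order: BABBAAABABAABBAB  (n_A = 8, n_B = 8)
Step 2: Count runs R = 11.
Step 3: Under H0 (random ordering), E[R] = 2*n_A*n_B/(n_A+n_B) + 1 = 2*8*8/16 + 1 = 9.0000.
        Var[R] = 2*n_A*n_B*(2*n_A*n_B - n_A - n_B) / ((n_A+n_B)^2 * (n_A+n_B-1)) = 14336/3840 = 3.7333.
        SD[R] = 1.9322.
Step 4: Continuity-corrected z = (R - 0.5 - E[R]) / SD[R] = (11 - 0.5 - 9.0000) / 1.9322 = 0.7763.
Step 5: Two-sided p-value via normal approximation = 2*(1 - Phi(|z|)) = 0.437558.
Step 6: alpha = 0.05. fail to reject H0.

R = 11, z = 0.7763, p = 0.437558, fail to reject H0.


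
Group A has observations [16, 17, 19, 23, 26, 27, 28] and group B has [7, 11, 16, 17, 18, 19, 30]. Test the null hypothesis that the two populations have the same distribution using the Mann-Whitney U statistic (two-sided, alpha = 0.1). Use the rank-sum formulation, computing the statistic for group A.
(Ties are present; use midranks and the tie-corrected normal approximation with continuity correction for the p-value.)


Step 1: Combine and sort all 14 observations; assign midranks.
sorted (value, group): (7,Y), (11,Y), (16,X), (16,Y), (17,X), (17,Y), (18,Y), (19,X), (19,Y), (23,X), (26,X), (27,X), (28,X), (30,Y)
ranks: 7->1, 11->2, 16->3.5, 16->3.5, 17->5.5, 17->5.5, 18->7, 19->8.5, 19->8.5, 23->10, 26->11, 27->12, 28->13, 30->14
Step 2: Rank sum for X: R1 = 3.5 + 5.5 + 8.5 + 10 + 11 + 12 + 13 = 63.5.
Step 3: U_X = R1 - n1(n1+1)/2 = 63.5 - 7*8/2 = 63.5 - 28 = 35.5.
       U_Y = n1*n2 - U_X = 49 - 35.5 = 13.5.
Step 4: Ties are present, so use the tie-corrected normal approximation (with continuity correction) for the p-value.
Step 5: p-value = 0.178275; compare to alpha = 0.1. fail to reject H0.

U_X = 35.5, p = 0.178275, fail to reject H0 at alpha = 0.1.


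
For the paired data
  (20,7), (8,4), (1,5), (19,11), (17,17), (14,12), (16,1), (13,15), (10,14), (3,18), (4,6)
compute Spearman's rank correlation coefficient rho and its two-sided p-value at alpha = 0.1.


Step 1: Rank x and y separately (midranks; no ties here).
rank(x): 20->11, 8->4, 1->1, 19->10, 17->9, 14->7, 16->8, 13->6, 10->5, 3->2, 4->3
rank(y): 7->5, 4->2, 5->3, 11->6, 17->10, 12->7, 1->1, 15->9, 14->8, 18->11, 6->4
Step 2: d_i = R_x(i) - R_y(i); compute d_i^2.
  (11-5)^2=36, (4-2)^2=4, (1-3)^2=4, (10-6)^2=16, (9-10)^2=1, (7-7)^2=0, (8-1)^2=49, (6-9)^2=9, (5-8)^2=9, (2-11)^2=81, (3-4)^2=1
sum(d^2) = 210.
Step 3: rho = 1 - 6*210 / (11*(11^2 - 1)) = 1 - 1260/1320 = 0.045455.
Step 4: Under H0, t = rho * sqrt((n-2)/(1-rho^2)) = 0.1365 ~ t(9).
Step 5: Two-sided p-value from the t-distribution with 9 df = 0.894427.
Step 6: alpha = 0.1. fail to reject H0.

rho = 0.0455, p = 0.894427, fail to reject H0 at alpha = 0.1.


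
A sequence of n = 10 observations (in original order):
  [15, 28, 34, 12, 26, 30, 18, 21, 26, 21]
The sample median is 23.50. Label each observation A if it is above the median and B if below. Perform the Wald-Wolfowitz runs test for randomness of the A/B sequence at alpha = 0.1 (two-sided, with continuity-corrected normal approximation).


Step 1: Compute median = 23.50; label A = above, B = below.
Labels in order: BAABAABBAB  (n_A = 5, n_B = 5)
Step 2: Count runs R = 7.
Step 3: Under H0 (random ordering), E[R] = 2*n_A*n_B/(n_A+n_B) + 1 = 2*5*5/10 + 1 = 6.0000.
        Var[R] = 2*n_A*n_B*(2*n_A*n_B - n_A - n_B) / ((n_A+n_B)^2 * (n_A+n_B-1)) = 2000/900 = 2.2222.
        SD[R] = 1.4907.
Step 4: Continuity-corrected z = (R - 0.5 - E[R]) / SD[R] = (7 - 0.5 - 6.0000) / 1.4907 = 0.3354.
Step 5: Two-sided p-value via normal approximation = 2*(1 - Phi(|z|)) = 0.737316.
Step 6: alpha = 0.1. fail to reject H0.

R = 7, z = 0.3354, p = 0.737316, fail to reject H0.


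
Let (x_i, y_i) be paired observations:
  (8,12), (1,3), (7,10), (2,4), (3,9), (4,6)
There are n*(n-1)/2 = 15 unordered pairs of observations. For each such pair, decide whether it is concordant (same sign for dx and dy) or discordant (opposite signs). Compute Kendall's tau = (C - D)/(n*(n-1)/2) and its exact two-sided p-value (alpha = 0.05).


Step 1: Enumerate the 15 unordered pairs (i,j) with i<j and classify each by sign(x_j-x_i) * sign(y_j-y_i).
  (1,2):dx=-7,dy=-9->C; (1,3):dx=-1,dy=-2->C; (1,4):dx=-6,dy=-8->C; (1,5):dx=-5,dy=-3->C
  (1,6):dx=-4,dy=-6->C; (2,3):dx=+6,dy=+7->C; (2,4):dx=+1,dy=+1->C; (2,5):dx=+2,dy=+6->C
  (2,6):dx=+3,dy=+3->C; (3,4):dx=-5,dy=-6->C; (3,5):dx=-4,dy=-1->C; (3,6):dx=-3,dy=-4->C
  (4,5):dx=+1,dy=+5->C; (4,6):dx=+2,dy=+2->C; (5,6):dx=+1,dy=-3->D
Step 2: C = 14, D = 1, total pairs = 15.
Step 3: tau = (C - D)/(n(n-1)/2) = (14 - 1)/15 = 0.866667.
Step 4: Exact two-sided p-value (enumerate n! = 720 permutations of y under H0): p = 0.016667.
Step 5: alpha = 0.05. reject H0.

tau_b = 0.8667 (C=14, D=1), p = 0.016667, reject H0.


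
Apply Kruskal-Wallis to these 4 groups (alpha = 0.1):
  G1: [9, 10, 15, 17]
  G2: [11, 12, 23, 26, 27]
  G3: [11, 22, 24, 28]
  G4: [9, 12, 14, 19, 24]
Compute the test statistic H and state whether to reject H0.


Step 1: Combine all N = 18 observations and assign midranks.
sorted (value, group, rank): (9,G1,1.5), (9,G4,1.5), (10,G1,3), (11,G2,4.5), (11,G3,4.5), (12,G2,6.5), (12,G4,6.5), (14,G4,8), (15,G1,9), (17,G1,10), (19,G4,11), (22,G3,12), (23,G2,13), (24,G3,14.5), (24,G4,14.5), (26,G2,16), (27,G2,17), (28,G3,18)
Step 2: Sum ranks within each group.
R_1 = 23.5 (n_1 = 4)
R_2 = 57 (n_2 = 5)
R_3 = 49 (n_3 = 4)
R_4 = 41.5 (n_4 = 5)
Step 3: H = 12/(N(N+1)) * sum(R_i^2/n_i) - 3(N+1)
     = 12/(18*19) * (23.5^2/4 + 57^2/5 + 49^2/4 + 41.5^2/5) - 3*19
     = 0.035088 * 1732.56 - 57
     = 3.791667.
Step 4: Ties present; correction factor C = 1 - 24/(18^3 - 18) = 0.995872. Corrected H = 3.791667 / 0.995872 = 3.807383.
Step 5: Under H0, H ~ chi^2(3); p-value = 0.283028.
Step 6: alpha = 0.1. fail to reject H0.

H = 3.8074, df = 3, p = 0.283028, fail to reject H0.


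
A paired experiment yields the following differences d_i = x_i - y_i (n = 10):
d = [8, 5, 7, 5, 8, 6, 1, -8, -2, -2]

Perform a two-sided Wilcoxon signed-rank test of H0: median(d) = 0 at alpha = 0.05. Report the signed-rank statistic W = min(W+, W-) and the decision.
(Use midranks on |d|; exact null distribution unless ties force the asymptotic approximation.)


Step 1: Drop any zero differences (none here) and take |d_i|.
|d| = [8, 5, 7, 5, 8, 6, 1, 8, 2, 2]
Step 2: Midrank |d_i| (ties get averaged ranks).
ranks: |8|->9, |5|->4.5, |7|->7, |5|->4.5, |8|->9, |6|->6, |1|->1, |8|->9, |2|->2.5, |2|->2.5
Step 3: Attach original signs; sum ranks with positive sign and with negative sign.
W+ = 9 + 4.5 + 7 + 4.5 + 9 + 6 + 1 = 41
W- = 9 + 2.5 + 2.5 = 14
(Check: W+ + W- = 55 should equal n(n+1)/2 = 55.)
Step 4: Test statistic W = min(W+, W-) = 14.
Step 5: Ties in |d|, so use the tie-corrected normal approximation.
        E[W] = n(n+1)/4 = 10*11/4 = 27.5.
        Tie groups: |d|=2 (t=2), |d|=5 (t=2), |d|=8 (t=3); sum(t^3 - t) = 36.
        Var[W] = n(n+1)(2n+1)/24 - sum(t^3-t)/48 = 2310/24 - 36/48 = 95.5.
        z = (W - E[W]) / sqrt(Var[W]) = (14 - 27.5) / 9.7724 = -1.3814.
        Two-sided p = 2*Phi(z) = 0.167144.
Step 6: alpha = 0.05. fail to reject H0.

W+ = 41, W- = 14, W = min = 14, p = 0.167144, fail to reject H0.


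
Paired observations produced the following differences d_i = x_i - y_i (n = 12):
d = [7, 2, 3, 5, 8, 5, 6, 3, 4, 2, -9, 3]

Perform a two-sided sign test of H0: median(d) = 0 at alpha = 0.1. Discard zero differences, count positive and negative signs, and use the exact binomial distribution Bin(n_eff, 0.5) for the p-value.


Step 1: Discard zero differences. Original n = 12; n_eff = number of nonzero differences = 12.
Nonzero differences (with sign): +7, +2, +3, +5, +8, +5, +6, +3, +4, +2, -9, +3
Step 2: Count signs: positive = 11, negative = 1.
Step 3: Under H0: P(positive) = 0.5, so the number of positives S ~ Bin(12, 0.5).
Step 4: Two-sided exact p-value = sum of Bin(12,0.5) probabilities at or below the observed probability = 0.006348.
Step 5: alpha = 0.1. reject H0.

n_eff = 12, pos = 11, neg = 1, p = 0.006348, reject H0.


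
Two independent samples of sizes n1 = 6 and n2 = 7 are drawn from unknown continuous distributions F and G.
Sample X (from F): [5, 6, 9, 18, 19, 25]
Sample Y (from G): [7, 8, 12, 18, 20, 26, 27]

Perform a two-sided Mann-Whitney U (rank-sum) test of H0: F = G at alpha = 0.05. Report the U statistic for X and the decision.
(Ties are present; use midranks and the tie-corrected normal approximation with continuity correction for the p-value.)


Step 1: Combine and sort all 13 observations; assign midranks.
sorted (value, group): (5,X), (6,X), (7,Y), (8,Y), (9,X), (12,Y), (18,X), (18,Y), (19,X), (20,Y), (25,X), (26,Y), (27,Y)
ranks: 5->1, 6->2, 7->3, 8->4, 9->5, 12->6, 18->7.5, 18->7.5, 19->9, 20->10, 25->11, 26->12, 27->13
Step 2: Rank sum for X: R1 = 1 + 2 + 5 + 7.5 + 9 + 11 = 35.5.
Step 3: U_X = R1 - n1(n1+1)/2 = 35.5 - 6*7/2 = 35.5 - 21 = 14.5.
       U_Y = n1*n2 - U_X = 42 - 14.5 = 27.5.
Step 4: Ties are present, so use the tie-corrected normal approximation (with continuity correction) for the p-value.
Step 5: p-value = 0.390714; compare to alpha = 0.05. fail to reject H0.

U_X = 14.5, p = 0.390714, fail to reject H0 at alpha = 0.05.


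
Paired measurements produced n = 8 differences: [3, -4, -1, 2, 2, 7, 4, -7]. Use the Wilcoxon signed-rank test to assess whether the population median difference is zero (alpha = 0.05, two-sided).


Step 1: Drop any zero differences (none here) and take |d_i|.
|d| = [3, 4, 1, 2, 2, 7, 4, 7]
Step 2: Midrank |d_i| (ties get averaged ranks).
ranks: |3|->4, |4|->5.5, |1|->1, |2|->2.5, |2|->2.5, |7|->7.5, |4|->5.5, |7|->7.5
Step 3: Attach original signs; sum ranks with positive sign and with negative sign.
W+ = 4 + 2.5 + 2.5 + 7.5 + 5.5 = 22
W- = 5.5 + 1 + 7.5 = 14
(Check: W+ + W- = 36 should equal n(n+1)/2 = 36.)
Step 4: Test statistic W = min(W+, W-) = 14.
Step 5: Ties in |d|, so use the tie-corrected normal approximation.
        E[W] = n(n+1)/4 = 8*9/4 = 18.
        Tie groups: |d|=2 (t=2), |d|=4 (t=2), |d|=7 (t=2); sum(t^3 - t) = 18.
        Var[W] = n(n+1)(2n+1)/24 - sum(t^3-t)/48 = 1224/24 - 18/48 = 50.625.
        z = (W - E[W]) / sqrt(Var[W]) = (14 - 18) / 7.1151 = -0.5622.
        Two-sided p = 2*Phi(z) = 0.573992.
Step 6: alpha = 0.05. fail to reject H0.

W+ = 22, W- = 14, W = min = 14, p = 0.573992, fail to reject H0.


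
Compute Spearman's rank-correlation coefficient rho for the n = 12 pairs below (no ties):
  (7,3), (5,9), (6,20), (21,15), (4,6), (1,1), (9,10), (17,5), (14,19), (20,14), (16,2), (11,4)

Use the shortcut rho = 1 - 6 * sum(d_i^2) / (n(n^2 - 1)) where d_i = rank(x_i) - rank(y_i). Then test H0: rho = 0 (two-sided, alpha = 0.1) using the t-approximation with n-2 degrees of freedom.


Step 1: Rank x and y separately (midranks; no ties here).
rank(x): 7->5, 5->3, 6->4, 21->12, 4->2, 1->1, 9->6, 17->10, 14->8, 20->11, 16->9, 11->7
rank(y): 3->3, 9->7, 20->12, 15->10, 6->6, 1->1, 10->8, 5->5, 19->11, 14->9, 2->2, 4->4
Step 2: d_i = R_x(i) - R_y(i); compute d_i^2.
  (5-3)^2=4, (3-7)^2=16, (4-12)^2=64, (12-10)^2=4, (2-6)^2=16, (1-1)^2=0, (6-8)^2=4, (10-5)^2=25, (8-11)^2=9, (11-9)^2=4, (9-2)^2=49, (7-4)^2=9
sum(d^2) = 204.
Step 3: rho = 1 - 6*204 / (12*(12^2 - 1)) = 1 - 1224/1716 = 0.286713.
Step 4: Under H0, t = rho * sqrt((n-2)/(1-rho^2)) = 0.9464 ~ t(10).
Step 5: Two-sided p-value from the t-distribution with 10 df = 0.366251.
Step 6: alpha = 0.1. fail to reject H0.

rho = 0.2867, p = 0.366251, fail to reject H0 at alpha = 0.1.


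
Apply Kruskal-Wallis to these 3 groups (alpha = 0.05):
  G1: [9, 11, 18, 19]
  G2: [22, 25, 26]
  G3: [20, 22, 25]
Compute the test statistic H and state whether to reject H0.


Step 1: Combine all N = 10 observations and assign midranks.
sorted (value, group, rank): (9,G1,1), (11,G1,2), (18,G1,3), (19,G1,4), (20,G3,5), (22,G2,6.5), (22,G3,6.5), (25,G2,8.5), (25,G3,8.5), (26,G2,10)
Step 2: Sum ranks within each group.
R_1 = 10 (n_1 = 4)
R_2 = 25 (n_2 = 3)
R_3 = 20 (n_3 = 3)
Step 3: H = 12/(N(N+1)) * sum(R_i^2/n_i) - 3(N+1)
     = 12/(10*11) * (10^2/4 + 25^2/3 + 20^2/3) - 3*11
     = 0.109091 * 366.667 - 33
     = 7.000000.
Step 4: Ties present; correction factor C = 1 - 12/(10^3 - 10) = 0.987879. Corrected H = 7.000000 / 0.987879 = 7.085890.
Step 5: Under H0, H ~ chi^2(2); p-value = 0.028928.
Step 6: alpha = 0.05. reject H0.

H = 7.0859, df = 2, p = 0.028928, reject H0.


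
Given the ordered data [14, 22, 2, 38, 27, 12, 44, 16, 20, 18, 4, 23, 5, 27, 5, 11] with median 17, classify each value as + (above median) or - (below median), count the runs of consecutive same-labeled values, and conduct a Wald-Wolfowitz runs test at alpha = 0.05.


Step 1: Compute median = 17; label A = above, B = below.
Labels in order: BABAABABAABABABB  (n_A = 8, n_B = 8)
Step 2: Count runs R = 13.
Step 3: Under H0 (random ordering), E[R] = 2*n_A*n_B/(n_A+n_B) + 1 = 2*8*8/16 + 1 = 9.0000.
        Var[R] = 2*n_A*n_B*(2*n_A*n_B - n_A - n_B) / ((n_A+n_B)^2 * (n_A+n_B-1)) = 14336/3840 = 3.7333.
        SD[R] = 1.9322.
Step 4: Continuity-corrected z = (R - 0.5 - E[R]) / SD[R] = (13 - 0.5 - 9.0000) / 1.9322 = 1.8114.
Step 5: Two-sided p-value via normal approximation = 2*(1 - Phi(|z|)) = 0.070076.
Step 6: alpha = 0.05. fail to reject H0.

R = 13, z = 1.8114, p = 0.070076, fail to reject H0.
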